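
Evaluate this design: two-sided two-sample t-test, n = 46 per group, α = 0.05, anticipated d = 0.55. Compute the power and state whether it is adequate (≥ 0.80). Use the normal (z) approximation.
Power ≈ 0.75; the study is underpowered (power < 0.80)

Power calculation (two-sample t-test, normal approximation):
z_β = d · √(n/2) - z_{α/2}
z_β = 0.55 · √(46/2) - 1.960
z_β = 0.55 · 4.796 - 1.960
z_β = 0.678

Power = Φ(z_β) = Φ(0.678) ≈ 0.751

Effect size d = 0.55 is medium by Cohen's convention (0.2/0.5/0.8).

Threshold: power ≥ 0.80 is conventionally adequate.
Power ≈ 0.75 → the study is underpowered (power < 0.80).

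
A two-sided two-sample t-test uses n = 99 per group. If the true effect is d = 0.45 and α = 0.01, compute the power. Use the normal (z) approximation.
Power ≈ 0.72

Power calculation (two-sample t-test, normal approximation):
z_β = d · √(n/2) - z_{α/2}
z_β = 0.45 · √(99/2) - 2.576
z_β = 0.45 · 7.036 - 2.576
z_β = 0.590

Power = Φ(z_β) = Φ(0.590) ≈ 0.722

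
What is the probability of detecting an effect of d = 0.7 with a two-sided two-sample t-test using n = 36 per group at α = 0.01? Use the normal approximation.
Power ≈ 0.65

Power calculation (two-sample t-test, normal approximation):
z_β = d · √(n/2) - z_{α/2}
z_β = 0.7 · √(36/2) - 2.576
z_β = 0.7 · 4.243 - 2.576
z_β = 0.394

Power = Φ(z_β) = Φ(0.394) ≈ 0.653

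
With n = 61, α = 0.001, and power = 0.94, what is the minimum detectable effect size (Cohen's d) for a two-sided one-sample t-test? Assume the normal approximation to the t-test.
d ≈ 0.62

Minimum detectable effect (one-sample t-test, normal approximation):
d = (z_{α/2} + z_β) / √n
d = (3.291 + 1.555) / √61
d = 4.845 / 7.810
d ≈ 0.62

By Cohen's convention (0.2 small / 0.5 medium / 0.8 large): medium effect.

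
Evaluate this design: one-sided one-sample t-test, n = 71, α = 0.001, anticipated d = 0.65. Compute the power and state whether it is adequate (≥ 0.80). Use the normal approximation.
Power ≈ 0.99; the study is adequately powered (power ≥ 0.80)

Power calculation (one-sample t-test, normal approximation):
z_β = d · √n - z_α
z_β = 0.65 · √71 - 3.090
z_β = 0.65 · 8.426 - 3.090
z_β = 2.387

Power = Φ(z_β) = Φ(2.387) ≈ 0.992

Effect size d = 0.65 is medium by Cohen's convention (0.2/0.5/0.8).

Threshold: power ≥ 0.80 is conventionally adequate.
Power ≈ 0.99 → the study is adequately powered (power ≥ 0.80).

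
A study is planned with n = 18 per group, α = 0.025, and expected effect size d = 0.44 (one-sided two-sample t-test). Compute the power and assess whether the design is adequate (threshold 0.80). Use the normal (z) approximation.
Power ≈ 0.26; the study is underpowered (power < 0.80)

Power calculation (two-sample t-test, normal approximation):
z_β = d · √(n/2) - z_α
z_β = 0.44 · √(18/2) - 1.960
z_β = 0.44 · 3.000 - 1.960
z_β = -0.640

Power = Φ(z_β) = Φ(-0.640) ≈ 0.261

Effect size d = 0.44 is small by Cohen's convention (0.2/0.5/0.8).

Threshold: power ≥ 0.80 is conventionally adequate.
Power ≈ 0.26 → the study is underpowered (power < 0.80).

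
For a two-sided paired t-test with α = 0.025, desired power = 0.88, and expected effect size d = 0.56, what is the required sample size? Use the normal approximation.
n = 38 pairs

Sample size formula (paired t-test, normal approximation):
n = ((z_{α/2} + z_β) / d)²

z_{α/2} = 2.241 (for α = 0.025, two-sided)
z_β = 1.175 (for power = 0.88)
d = 0.56

n = ((2.241 + 1.175) / 0.56)²
n = (6.100)²
n ≈ 37.21
Round up to the next whole number: n = 38 pairs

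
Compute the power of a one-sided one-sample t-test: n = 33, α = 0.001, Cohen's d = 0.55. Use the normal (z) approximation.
Power ≈ 0.53

Power calculation (one-sample t-test, normal approximation):
z_β = d · √n - z_α
z_β = 0.55 · √33 - 3.090
z_β = 0.55 · 5.745 - 3.090
z_β = 0.069

Power = Φ(z_β) = Φ(0.069) ≈ 0.528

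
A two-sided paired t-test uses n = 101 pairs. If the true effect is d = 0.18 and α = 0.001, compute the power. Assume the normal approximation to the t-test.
Power ≈ 0.07

Power calculation (paired t-test, normal approximation):
z_β = d · √n - z_{α/2}
z_β = 0.18 · √101 - 3.291
z_β = 0.18 · 10.050 - 3.291
z_β = -1.482

Power = Φ(z_β) = Φ(-1.482) ≈ 0.069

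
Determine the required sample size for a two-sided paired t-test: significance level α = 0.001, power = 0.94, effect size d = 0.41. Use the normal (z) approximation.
n = 140 pairs

Sample size formula (paired t-test, normal approximation):
n = ((z_{α/2} + z_β) / d)²

z_{α/2} = 3.291 (for α = 0.001, two-sided)
z_β = 1.555 (for power = 0.94)
d = 0.41

n = ((3.291 + 1.555) / 0.41)²
n = (11.820)²
n ≈ 139.71
Round up to the next whole number: n = 140 pairs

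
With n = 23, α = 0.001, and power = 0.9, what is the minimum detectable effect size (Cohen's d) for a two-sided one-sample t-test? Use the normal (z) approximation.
d ≈ 0.95

Minimum detectable effect (one-sample t-test, normal approximation):
d = (z_{α/2} + z_β) / √n
d = (3.291 + 1.282) / √23
d = 4.572 / 4.796
d ≈ 0.95

By Cohen's convention (0.2 small / 0.5 medium / 0.8 large): large effect.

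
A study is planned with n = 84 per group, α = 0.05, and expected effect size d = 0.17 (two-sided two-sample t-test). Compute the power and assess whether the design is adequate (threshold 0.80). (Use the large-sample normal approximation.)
Power ≈ 0.20; the study is underpowered (power < 0.80)

Power calculation (two-sample t-test, normal approximation):
z_β = d · √(n/2) - z_{α/2}
z_β = 0.17 · √(84/2) - 1.960
z_β = 0.17 · 6.481 - 1.960
z_β = -0.858

Power = Φ(z_β) = Φ(-0.858) ≈ 0.195

Effect size d = 0.17 is very small by Cohen's convention (0.2/0.5/0.8).

Threshold: power ≥ 0.80 is conventionally adequate.
Power ≈ 0.20 → the study is underpowered (power < 0.80).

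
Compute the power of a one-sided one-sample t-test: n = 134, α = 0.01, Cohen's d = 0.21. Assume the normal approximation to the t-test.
Power ≈ 0.54

Power calculation (one-sample t-test, normal approximation):
z_β = d · √n - z_α
z_β = 0.21 · √134 - 2.326
z_β = 0.21 · 11.576 - 2.326
z_β = 0.105

Power = Φ(z_β) = Φ(0.105) ≈ 0.542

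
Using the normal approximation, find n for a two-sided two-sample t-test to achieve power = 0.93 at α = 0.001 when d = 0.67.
n = 102 per group

Sample size formula (two-sample t-test, normal approximation):
n = 2 · ((z_{α/2} + z_β) / d)²

z_{α/2} = 3.291 (for α = 0.001, two-sided)
z_β = 1.476 (for power = 0.93)
d = 0.67

n = 2 · ((3.291 + 1.476) / 0.67)²
n = 2 · (7.115)²
n ≈ 101.25
Round up to the next whole number: n = 102 per group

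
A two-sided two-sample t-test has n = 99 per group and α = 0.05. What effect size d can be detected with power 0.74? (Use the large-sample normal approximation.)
d ≈ 0.37

Minimum detectable effect (two-sample t-test, normal approximation):
d = (z_{α/2} + z_β) / √(n/2)
d = (1.960 + 0.643) / √(99/2)
d = 2.603 / 7.036
d ≈ 0.37

By Cohen's convention (0.2 small / 0.5 medium / 0.8 large): small effect.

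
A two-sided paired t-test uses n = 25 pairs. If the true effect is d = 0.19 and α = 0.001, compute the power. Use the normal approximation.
Power ≈ 0.01

Power calculation (paired t-test, normal approximation):
z_β = d · √n - z_{α/2}
z_β = 0.19 · √25 - 3.291
z_β = 0.19 · 5.000 - 3.291
z_β = -2.341

Power = Φ(z_β) = Φ(-2.341) ≈ 0.010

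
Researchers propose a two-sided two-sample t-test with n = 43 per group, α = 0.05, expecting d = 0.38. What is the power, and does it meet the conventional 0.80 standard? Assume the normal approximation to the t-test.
Power ≈ 0.42; the study is underpowered (power < 0.80)

Power calculation (two-sample t-test, normal approximation):
z_β = d · √(n/2) - z_{α/2}
z_β = 0.38 · √(43/2) - 1.960
z_β = 0.38 · 4.637 - 1.960
z_β = -0.198

Power = Φ(z_β) = Φ(-0.198) ≈ 0.422

Effect size d = 0.38 is small by Cohen's convention (0.2/0.5/0.8).

Threshold: power ≥ 0.80 is conventionally adequate.
Power ≈ 0.42 → the study is underpowered (power < 0.80).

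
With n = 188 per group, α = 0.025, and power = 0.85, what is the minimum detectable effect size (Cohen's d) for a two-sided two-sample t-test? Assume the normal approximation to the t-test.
d ≈ 0.34

Minimum detectable effect (two-sample t-test, normal approximation):
d = (z_{α/2} + z_β) / √(n/2)
d = (2.241 + 1.036) / √(188/2)
d = 3.278 / 9.695
d ≈ 0.34

By Cohen's convention (0.2 small / 0.5 medium / 0.8 large): small effect.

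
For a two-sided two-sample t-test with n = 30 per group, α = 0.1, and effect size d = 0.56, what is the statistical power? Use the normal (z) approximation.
Power ≈ 0.70

Power calculation (two-sample t-test, normal approximation):
z_β = d · √(n/2) - z_{α/2}
z_β = 0.56 · √(30/2) - 1.645
z_β = 0.56 · 3.873 - 1.645
z_β = 0.524

Power = Φ(z_β) = Φ(0.524) ≈ 0.700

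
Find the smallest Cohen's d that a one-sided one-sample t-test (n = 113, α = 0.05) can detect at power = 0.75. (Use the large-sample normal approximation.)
d ≈ 0.22

Minimum detectable effect (one-sample t-test, normal approximation):
d = (z_α + z_β) / √n
d = (1.645 + 0.674) / √113
d = 2.319 / 10.630
d ≈ 0.22

By Cohen's convention (0.2 small / 0.5 medium / 0.8 large): small effect.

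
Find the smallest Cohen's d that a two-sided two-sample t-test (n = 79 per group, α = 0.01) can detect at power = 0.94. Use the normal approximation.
d ≈ 0.66

Minimum detectable effect (two-sample t-test, normal approximation):
d = (z_{α/2} + z_β) / √(n/2)
d = (2.576 + 1.555) / √(79/2)
d = 4.131 / 6.285
d ≈ 0.66

By Cohen's convention (0.2 small / 0.5 medium / 0.8 large): medium effect.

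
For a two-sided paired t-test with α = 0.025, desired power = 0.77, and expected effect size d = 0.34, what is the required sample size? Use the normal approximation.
n = 77 pairs

Sample size formula (paired t-test, normal approximation):
n = ((z_{α/2} + z_β) / d)²

z_{α/2} = 2.241 (for α = 0.025, two-sided)
z_β = 0.739 (for power = 0.77)
d = 0.34

n = ((2.241 + 0.739) / 0.34)²
n = (8.765)²
n ≈ 76.83
Round up to the next whole number: n = 77 pairs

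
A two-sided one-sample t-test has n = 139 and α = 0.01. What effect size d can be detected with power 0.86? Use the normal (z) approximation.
d ≈ 0.31

Minimum detectable effect (one-sample t-test, normal approximation):
d = (z_{α/2} + z_β) / √n
d = (2.576 + 1.080) / √139
d = 3.656 / 11.790
d ≈ 0.31

By Cohen's convention (0.2 small / 0.5 medium / 0.8 large): small effect.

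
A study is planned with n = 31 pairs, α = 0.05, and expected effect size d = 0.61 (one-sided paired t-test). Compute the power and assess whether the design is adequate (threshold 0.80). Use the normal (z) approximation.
Power ≈ 0.96; the study is adequately powered (power ≥ 0.80)

Power calculation (paired t-test, normal approximation):
z_β = d · √n - z_α
z_β = 0.61 · √31 - 1.645
z_β = 0.61 · 5.568 - 1.645
z_β = 1.751

Power = Φ(z_β) = Φ(1.751) ≈ 0.960

Effect size d = 0.61 is medium by Cohen's convention (0.2/0.5/0.8).

Threshold: power ≥ 0.80 is conventionally adequate.
Power ≈ 0.96 → the study is adequately powered (power ≥ 0.80).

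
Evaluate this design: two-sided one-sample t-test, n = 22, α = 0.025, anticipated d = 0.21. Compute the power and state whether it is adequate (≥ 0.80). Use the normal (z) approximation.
Power ≈ 0.10; the study is underpowered (power < 0.80)

Power calculation (one-sample t-test, normal approximation):
z_β = d · √n - z_{α/2}
z_β = 0.21 · √22 - 2.241
z_β = 0.21 · 4.690 - 2.241
z_β = -1.256

Power = Φ(z_β) = Φ(-1.256) ≈ 0.104

Effect size d = 0.21 is small by Cohen's convention (0.2/0.5/0.8).

Threshold: power ≥ 0.80 is conventionally adequate.
Power ≈ 0.10 → the study is underpowered (power < 0.80).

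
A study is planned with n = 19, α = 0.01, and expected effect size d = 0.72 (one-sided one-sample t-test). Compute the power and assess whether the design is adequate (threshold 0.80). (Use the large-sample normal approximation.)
Power ≈ 0.79; the study is underpowered (power < 0.80)

Power calculation (one-sample t-test, normal approximation):
z_β = d · √n - z_α
z_β = 0.72 · √19 - 2.326
z_β = 0.72 · 4.359 - 2.326
z_β = 0.812

Power = Φ(z_β) = Φ(0.812) ≈ 0.792

Effect size d = 0.72 is medium by Cohen's convention (0.2/0.5/0.8).

Threshold: power ≥ 0.80 is conventionally adequate.
Power ≈ 0.79 → the study is underpowered (power < 0.80).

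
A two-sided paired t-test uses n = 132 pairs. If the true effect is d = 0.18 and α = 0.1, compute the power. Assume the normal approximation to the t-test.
Power ≈ 0.66

Power calculation (paired t-test, normal approximation):
z_β = d · √n - z_{α/2}
z_β = 0.18 · √132 - 1.645
z_β = 0.18 · 11.489 - 1.645
z_β = 0.423

Power = Φ(z_β) = Φ(0.423) ≈ 0.664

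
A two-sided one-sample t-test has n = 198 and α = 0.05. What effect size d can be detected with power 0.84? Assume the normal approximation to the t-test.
d ≈ 0.21

Minimum detectable effect (one-sample t-test, normal approximation):
d = (z_{α/2} + z_β) / √n
d = (1.960 + 0.994) / √198
d = 2.954 / 14.071
d ≈ 0.21

By Cohen's convention (0.2 small / 0.5 medium / 0.8 large): small effect.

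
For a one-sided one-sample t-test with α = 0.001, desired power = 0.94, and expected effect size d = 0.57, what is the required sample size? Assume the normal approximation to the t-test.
n = 67

Sample size formula (one-sample t-test, normal approximation):
n = ((z_α + z_β) / d)²

z_α = 3.090 (for α = 0.001, one-sided)
z_β = 1.555 (for power = 0.94)
d = 0.57

n = ((3.090 + 1.555) / 0.57)²
n = (8.149)²
n ≈ 66.41
Round up to the next whole number: n = 67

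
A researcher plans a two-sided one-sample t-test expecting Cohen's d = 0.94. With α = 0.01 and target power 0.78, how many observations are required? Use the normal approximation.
n = 13

Sample size formula (one-sample t-test, normal approximation):
n = ((z_{α/2} + z_β) / d)²

z_{α/2} = 2.576 (for α = 0.01, two-sided)
z_β = 0.772 (for power = 0.78)
d = 0.94

n = ((2.576 + 0.772) / 0.94)²
n = (3.562)²
n ≈ 12.69
Round up to the next whole number: n = 13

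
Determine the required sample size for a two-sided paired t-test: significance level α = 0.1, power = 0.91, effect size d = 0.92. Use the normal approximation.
n = 11 pairs

Sample size formula (paired t-test, normal approximation):
n = ((z_{α/2} + z_β) / d)²

z_{α/2} = 1.645 (for α = 0.1, two-sided)
z_β = 1.341 (for power = 0.91)
d = 0.92

n = ((1.645 + 1.341) / 0.92)²
n = (3.246)²
n ≈ 10.54
Round up to the next whole number: n = 11 pairs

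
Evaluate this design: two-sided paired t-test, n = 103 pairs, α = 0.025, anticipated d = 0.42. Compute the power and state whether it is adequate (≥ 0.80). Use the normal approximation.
Power ≈ 0.98; the study is adequately powered (power ≥ 0.80)

Power calculation (paired t-test, normal approximation):
z_β = d · √n - z_{α/2}
z_β = 0.42 · √103 - 2.241
z_β = 0.42 · 10.149 - 2.241
z_β = 2.021

Power = Φ(z_β) = Φ(2.021) ≈ 0.978

Effect size d = 0.42 is small by Cohen's convention (0.2/0.5/0.8).

Threshold: power ≥ 0.80 is conventionally adequate.
Power ≈ 0.98 → the study is adequately powered (power ≥ 0.80).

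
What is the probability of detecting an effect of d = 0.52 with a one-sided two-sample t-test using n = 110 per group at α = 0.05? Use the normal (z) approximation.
Power ≈ 0.99

Power calculation (two-sample t-test, normal approximation):
z_β = d · √(n/2) - z_α
z_β = 0.52 · √(110/2) - 1.645
z_β = 0.52 · 7.416 - 1.645
z_β = 2.212

Power = Φ(z_β) = Φ(2.212) ≈ 0.987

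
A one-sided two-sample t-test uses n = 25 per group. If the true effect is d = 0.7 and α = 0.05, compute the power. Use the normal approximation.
Power ≈ 0.80

Power calculation (two-sample t-test, normal approximation):
z_β = d · √(n/2) - z_α
z_β = 0.7 · √(25/2) - 1.645
z_β = 0.7 · 3.536 - 1.645
z_β = 0.830

Power = Φ(z_β) = Φ(0.830) ≈ 0.797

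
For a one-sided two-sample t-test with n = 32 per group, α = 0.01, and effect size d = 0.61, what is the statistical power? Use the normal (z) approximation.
Power ≈ 0.55

Power calculation (two-sample t-test, normal approximation):
z_β = d · √(n/2) - z_α
z_β = 0.61 · √(32/2) - 2.326
z_β = 0.61 · 4.000 - 2.326
z_β = 0.114

Power = Φ(z_β) = Φ(0.114) ≈ 0.545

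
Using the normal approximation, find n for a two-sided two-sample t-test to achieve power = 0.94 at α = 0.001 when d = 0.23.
n = 888 per group

Sample size formula (two-sample t-test, normal approximation):
n = 2 · ((z_{α/2} + z_β) / d)²

z_{α/2} = 3.291 (for α = 0.001, two-sided)
z_β = 1.555 (for power = 0.94)
d = 0.23

n = 2 · ((3.291 + 1.555) / 0.23)²
n = 2 · (21.070)²
n ≈ 887.89
Round up to the next whole number: n = 888 per group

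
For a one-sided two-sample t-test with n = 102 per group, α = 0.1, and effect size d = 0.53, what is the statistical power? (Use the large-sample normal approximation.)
Power ≈ 0.99

Power calculation (two-sample t-test, normal approximation):
z_β = d · √(n/2) - z_α
z_β = 0.53 · √(102/2) - 1.282
z_β = 0.53 · 7.141 - 1.282
z_β = 2.503

Power = Φ(z_β) = Φ(2.503) ≈ 0.994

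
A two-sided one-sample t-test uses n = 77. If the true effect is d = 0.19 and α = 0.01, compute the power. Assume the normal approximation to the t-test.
Power ≈ 0.18

Power calculation (one-sample t-test, normal approximation):
z_β = d · √n - z_{α/2}
z_β = 0.19 · √77 - 2.576
z_β = 0.19 · 8.775 - 2.576
z_β = -0.909

Power = Φ(z_β) = Φ(-0.909) ≈ 0.182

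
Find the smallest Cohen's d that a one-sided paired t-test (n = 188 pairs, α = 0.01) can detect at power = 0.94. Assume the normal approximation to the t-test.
d ≈ 0.28

Minimum detectable effect (paired t-test, normal approximation):
d = (z_α + z_β) / √n
d = (2.326 + 1.555) / √188
d = 3.881 / 13.711
d ≈ 0.28

By Cohen's convention (0.2 small / 0.5 medium / 0.8 large): small effect.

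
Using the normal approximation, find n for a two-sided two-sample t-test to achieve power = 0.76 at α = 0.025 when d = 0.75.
n = 31 per group

Sample size formula (two-sample t-test, normal approximation):
n = 2 · ((z_{α/2} + z_β) / d)²

z_{α/2} = 2.241 (for α = 0.025, two-sided)
z_β = 0.706 (for power = 0.76)
d = 0.75

n = 2 · ((2.241 + 0.706) / 0.75)²
n = 2 · (3.929)²
n ≈ 30.87
Round up to the next whole number: n = 31 per group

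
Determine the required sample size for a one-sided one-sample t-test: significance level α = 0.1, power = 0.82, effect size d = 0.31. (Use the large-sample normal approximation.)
n = 51

Sample size formula (one-sample t-test, normal approximation):
n = ((z_α + z_β) / d)²

z_α = 1.282 (for α = 0.1, one-sided)
z_β = 0.915 (for power = 0.82)
d = 0.31

n = ((1.282 + 0.915) / 0.31)²
n = (7.087)²
n ≈ 50.23
Round up to the next whole number: n = 51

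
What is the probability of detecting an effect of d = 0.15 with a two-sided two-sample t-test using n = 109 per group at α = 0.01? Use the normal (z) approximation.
Power ≈ 0.07

Power calculation (two-sample t-test, normal approximation):
z_β = d · √(n/2) - z_{α/2}
z_β = 0.15 · √(109/2) - 2.576
z_β = 0.15 · 7.382 - 2.576
z_β = -1.468

Power = Φ(z_β) = Φ(-1.468) ≈ 0.071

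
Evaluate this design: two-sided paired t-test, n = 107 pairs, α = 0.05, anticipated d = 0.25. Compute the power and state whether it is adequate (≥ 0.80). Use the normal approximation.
Power ≈ 0.73; the study is underpowered (power < 0.80)

Power calculation (paired t-test, normal approximation):
z_β = d · √n - z_{α/2}
z_β = 0.25 · √107 - 1.960
z_β = 0.25 · 10.344 - 1.960
z_β = 0.626

Power = Φ(z_β) = Φ(0.626) ≈ 0.734

Effect size d = 0.25 is small by Cohen's convention (0.2/0.5/0.8).

Threshold: power ≥ 0.80 is conventionally adequate.
Power ≈ 0.73 → the study is underpowered (power < 0.80).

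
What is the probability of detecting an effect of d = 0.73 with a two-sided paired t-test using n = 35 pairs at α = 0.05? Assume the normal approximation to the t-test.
Power ≈ 0.99

Power calculation (paired t-test, normal approximation):
z_β = d · √n - z_{α/2}
z_β = 0.73 · √35 - 1.960
z_β = 0.73 · 5.916 - 1.960
z_β = 2.359

Power = Φ(z_β) = Φ(2.359) ≈ 0.991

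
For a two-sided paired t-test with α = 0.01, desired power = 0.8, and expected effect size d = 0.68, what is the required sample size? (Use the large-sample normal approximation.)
n = 26 pairs

Sample size formula (paired t-test, normal approximation):
n = ((z_{α/2} + z_β) / d)²

z_{α/2} = 2.576 (for α = 0.01, two-sided)
z_β = 0.842 (for power = 0.8)
d = 0.68

n = ((2.576 + 0.842) / 0.68)²
n = (5.026)²
n ≈ 25.26
Round up to the next whole number: n = 26 pairs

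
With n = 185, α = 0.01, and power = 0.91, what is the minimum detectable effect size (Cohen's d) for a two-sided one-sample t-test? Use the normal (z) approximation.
d ≈ 0.29

Minimum detectable effect (one-sample t-test, normal approximation):
d = (z_{α/2} + z_β) / √n
d = (2.576 + 1.341) / √185
d = 3.917 / 13.601
d ≈ 0.29

By Cohen's convention (0.2 small / 0.5 medium / 0.8 large): small effect.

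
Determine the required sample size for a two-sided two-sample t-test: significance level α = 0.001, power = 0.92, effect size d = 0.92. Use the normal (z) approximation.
n = 53 per group

Sample size formula (two-sample t-test, normal approximation):
n = 2 · ((z_{α/2} + z_β) / d)²

z_{α/2} = 3.291 (for α = 0.001, two-sided)
z_β = 1.405 (for power = 0.92)
d = 0.92

n = 2 · ((3.291 + 1.405) / 0.92)²
n = 2 · (5.104)²
n ≈ 52.10
Round up to the next whole number: n = 53 per group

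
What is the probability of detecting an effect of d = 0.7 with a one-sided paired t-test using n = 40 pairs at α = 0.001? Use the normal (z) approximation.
Power ≈ 0.91

Power calculation (paired t-test, normal approximation):
z_β = d · √n - z_α
z_β = 0.7 · √40 - 3.090
z_β = 0.7 · 6.325 - 3.090
z_β = 1.337

Power = Φ(z_β) = Φ(1.337) ≈ 0.909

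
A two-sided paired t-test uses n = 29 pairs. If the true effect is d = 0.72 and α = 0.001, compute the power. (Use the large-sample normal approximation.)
Power ≈ 0.72

Power calculation (paired t-test, normal approximation):
z_β = d · √n - z_{α/2}
z_β = 0.72 · √29 - 3.291
z_β = 0.72 · 5.385 - 3.291
z_β = 0.587

Power = Φ(z_β) = Φ(0.587) ≈ 0.721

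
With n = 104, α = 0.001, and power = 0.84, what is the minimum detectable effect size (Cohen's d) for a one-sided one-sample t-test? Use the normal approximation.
d ≈ 0.40

Minimum detectable effect (one-sample t-test, normal approximation):
d = (z_α + z_β) / √n
d = (3.090 + 0.994) / √104
d = 4.085 / 10.198
d ≈ 0.40

By Cohen's convention (0.2 small / 0.5 medium / 0.8 large): small effect.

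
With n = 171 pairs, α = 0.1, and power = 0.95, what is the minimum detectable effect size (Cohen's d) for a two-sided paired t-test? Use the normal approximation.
d ≈ 0.25

Minimum detectable effect (paired t-test, normal approximation):
d = (z_{α/2} + z_β) / √n
d = (1.645 + 1.645) / √171
d = 3.290 / 13.077
d ≈ 0.25

By Cohen's convention (0.2 small / 0.5 medium / 0.8 large): small effect.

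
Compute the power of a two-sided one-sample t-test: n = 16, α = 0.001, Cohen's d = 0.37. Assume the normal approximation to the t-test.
Power ≈ 0.04

Power calculation (one-sample t-test, normal approximation):
z_β = d · √n - z_{α/2}
z_β = 0.37 · √16 - 3.291
z_β = 0.37 · 4.000 - 3.291
z_β = -1.811

Power = Φ(z_β) = Φ(-1.811) ≈ 0.035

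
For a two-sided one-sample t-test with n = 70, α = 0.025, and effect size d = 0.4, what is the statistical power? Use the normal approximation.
Power ≈ 0.87

Power calculation (one-sample t-test, normal approximation):
z_β = d · √n - z_{α/2}
z_β = 0.4 · √70 - 2.241
z_β = 0.4 · 8.367 - 2.241
z_β = 1.105

Power = Φ(z_β) = Φ(1.105) ≈ 0.865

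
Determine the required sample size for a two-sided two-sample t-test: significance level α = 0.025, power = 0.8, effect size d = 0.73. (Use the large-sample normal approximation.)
n = 36 per group

Sample size formula (two-sample t-test, normal approximation):
n = 2 · ((z_{α/2} + z_β) / d)²

z_{α/2} = 2.241 (for α = 0.025, two-sided)
z_β = 0.842 (for power = 0.8)
d = 0.73

n = 2 · ((2.241 + 0.842) / 0.73)²
n = 2 · (4.223)²
n ≈ 35.67
Round up to the next whole number: n = 36 per group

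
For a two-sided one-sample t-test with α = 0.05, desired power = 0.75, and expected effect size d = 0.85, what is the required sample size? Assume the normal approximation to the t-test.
n = 10

Sample size formula (one-sample t-test, normal approximation):
n = ((z_{α/2} + z_β) / d)²

z_{α/2} = 1.960 (for α = 0.05, two-sided)
z_β = 0.674 (for power = 0.75)
d = 0.85

n = ((1.960 + 0.674) / 0.85)²
n = (3.099)²
n ≈ 9.60
Round up to the next whole number: n = 10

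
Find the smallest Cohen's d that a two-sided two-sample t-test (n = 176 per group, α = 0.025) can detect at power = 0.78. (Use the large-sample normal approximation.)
d ≈ 0.32

Minimum detectable effect (two-sample t-test, normal approximation):
d = (z_{α/2} + z_β) / √(n/2)
d = (2.241 + 0.772) / √(176/2)
d = 3.014 / 9.381
d ≈ 0.32

By Cohen's convention (0.2 small / 0.5 medium / 0.8 large): small effect.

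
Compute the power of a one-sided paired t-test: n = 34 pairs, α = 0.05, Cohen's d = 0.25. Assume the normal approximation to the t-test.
Power ≈ 0.43

Power calculation (paired t-test, normal approximation):
z_β = d · √n - z_α
z_β = 0.25 · √34 - 1.645
z_β = 0.25 · 5.831 - 1.645
z_β = -0.187

Power = Φ(z_β) = Φ(-0.187) ≈ 0.426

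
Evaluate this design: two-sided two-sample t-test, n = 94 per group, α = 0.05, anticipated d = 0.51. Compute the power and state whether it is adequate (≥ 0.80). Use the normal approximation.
Power ≈ 0.94; the study is adequately powered (power ≥ 0.80)

Power calculation (two-sample t-test, normal approximation):
z_β = d · √(n/2) - z_{α/2}
z_β = 0.51 · √(94/2) - 1.960
z_β = 0.51 · 6.856 - 1.960
z_β = 1.536

Power = Φ(z_β) = Φ(1.536) ≈ 0.938

Effect size d = 0.51 is medium by Cohen's convention (0.2/0.5/0.8).

Threshold: power ≥ 0.80 is conventionally adequate.
Power ≈ 0.94 → the study is adequately powered (power ≥ 0.80).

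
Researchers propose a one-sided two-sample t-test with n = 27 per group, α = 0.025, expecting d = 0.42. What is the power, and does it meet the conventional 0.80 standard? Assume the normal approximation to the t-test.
Power ≈ 0.34; the study is underpowered (power < 0.80)

Power calculation (two-sample t-test, normal approximation):
z_β = d · √(n/2) - z_α
z_β = 0.42 · √(27/2) - 1.960
z_β = 0.42 · 3.674 - 1.960
z_β = -0.417

Power = Φ(z_β) = Φ(-0.417) ≈ 0.338

Effect size d = 0.42 is small by Cohen's convention (0.2/0.5/0.8).

Threshold: power ≥ 0.80 is conventionally adequate.
Power ≈ 0.34 → the study is underpowered (power < 0.80).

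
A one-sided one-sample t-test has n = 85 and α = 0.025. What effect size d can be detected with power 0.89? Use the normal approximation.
d ≈ 0.35

Minimum detectable effect (one-sample t-test, normal approximation):
d = (z_α + z_β) / √n
d = (1.960 + 1.227) / √85
d = 3.186 / 9.220
d ≈ 0.35

By Cohen's convention (0.2 small / 0.5 medium / 0.8 large): small effect.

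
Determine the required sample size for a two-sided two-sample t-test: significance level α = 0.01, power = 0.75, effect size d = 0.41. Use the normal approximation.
n = 126 per group

Sample size formula (two-sample t-test, normal approximation):
n = 2 · ((z_{α/2} + z_β) / d)²

z_{α/2} = 2.576 (for α = 0.01, two-sided)
z_β = 0.674 (for power = 0.75)
d = 0.41

n = 2 · ((2.576 + 0.674) / 0.41)²
n = 2 · (7.927)²
n ≈ 125.67
Round up to the next whole number: n = 126 per group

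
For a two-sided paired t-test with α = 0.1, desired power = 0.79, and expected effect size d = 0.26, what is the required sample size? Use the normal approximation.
n = 89 pairs

Sample size formula (paired t-test, normal approximation):
n = ((z_{α/2} + z_β) / d)²

z_{α/2} = 1.645 (for α = 0.1, two-sided)
z_β = 0.806 (for power = 0.79)
d = 0.26

n = ((1.645 + 0.806) / 0.26)²
n = (9.427)²
n ≈ 88.87
Round up to the next whole number: n = 89 pairs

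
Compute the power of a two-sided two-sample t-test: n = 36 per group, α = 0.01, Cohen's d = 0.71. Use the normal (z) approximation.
Power ≈ 0.67

Power calculation (two-sample t-test, normal approximation):
z_β = d · √(n/2) - z_{α/2}
z_β = 0.71 · √(36/2) - 2.576
z_β = 0.71 · 4.243 - 2.576
z_β = 0.436

Power = Φ(z_β) = Φ(0.436) ≈ 0.669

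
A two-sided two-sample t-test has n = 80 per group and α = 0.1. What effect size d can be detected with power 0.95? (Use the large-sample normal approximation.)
d ≈ 0.52

Minimum detectable effect (two-sample t-test, normal approximation):
d = (z_{α/2} + z_β) / √(n/2)
d = (1.645 + 1.645) / √(80/2)
d = 3.290 / 6.325
d ≈ 0.52

By Cohen's convention (0.2 small / 0.5 medium / 0.8 large): medium effect.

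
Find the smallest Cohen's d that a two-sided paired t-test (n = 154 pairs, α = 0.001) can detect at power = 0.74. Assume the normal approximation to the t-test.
d ≈ 0.32

Minimum detectable effect (paired t-test, normal approximation):
d = (z_{α/2} + z_β) / √n
d = (3.291 + 0.643) / √154
d = 3.934 / 12.410
d ≈ 0.32

By Cohen's convention (0.2 small / 0.5 medium / 0.8 large): small effect.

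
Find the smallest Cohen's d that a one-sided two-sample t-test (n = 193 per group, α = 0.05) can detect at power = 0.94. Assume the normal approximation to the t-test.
d ≈ 0.33

Minimum detectable effect (two-sample t-test, normal approximation):
d = (z_α + z_β) / √(n/2)
d = (1.645 + 1.555) / √(193/2)
d = 3.200 / 9.823
d ≈ 0.33

By Cohen's convention (0.2 small / 0.5 medium / 0.8 large): small effect.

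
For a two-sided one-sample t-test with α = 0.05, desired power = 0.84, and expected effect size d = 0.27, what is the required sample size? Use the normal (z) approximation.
n = 120

Sample size formula (one-sample t-test, normal approximation):
n = ((z_{α/2} + z_β) / d)²

z_{α/2} = 1.960 (for α = 0.05, two-sided)
z_β = 0.994 (for power = 0.84)
d = 0.27

n = ((1.960 + 0.994) / 0.27)²
n = (10.941)²
n ≈ 119.71
Round up to the next whole number: n = 120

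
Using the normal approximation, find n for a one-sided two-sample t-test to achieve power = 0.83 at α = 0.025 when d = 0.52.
n = 63 per group

Sample size formula (two-sample t-test, normal approximation):
n = 2 · ((z_α + z_β) / d)²

z_α = 1.960 (for α = 0.025, one-sided)
z_β = 0.954 (for power = 0.83)
d = 0.52

n = 2 · ((1.960 + 0.954) / 0.52)²
n = 2 · (5.604)²
n ≈ 62.81
Round up to the next whole number: n = 63 per group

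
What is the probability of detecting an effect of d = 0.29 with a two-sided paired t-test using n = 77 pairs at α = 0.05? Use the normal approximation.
Power ≈ 0.72

Power calculation (paired t-test, normal approximation):
z_β = d · √n - z_{α/2}
z_β = 0.29 · √77 - 1.960
z_β = 0.29 · 8.775 - 1.960
z_β = 0.585

Power = Φ(z_β) = Φ(0.585) ≈ 0.721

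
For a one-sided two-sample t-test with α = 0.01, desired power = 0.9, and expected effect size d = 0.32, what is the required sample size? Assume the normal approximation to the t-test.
n = 255 per group

Sample size formula (two-sample t-test, normal approximation):
n = 2 · ((z_α + z_β) / d)²

z_α = 2.326 (for α = 0.01, one-sided)
z_β = 1.282 (for power = 0.9)
d = 0.32

n = 2 · ((2.326 + 1.282) / 0.32)²
n = 2 · (11.275)²
n ≈ 254.25
Round up to the next whole number: n = 255 per group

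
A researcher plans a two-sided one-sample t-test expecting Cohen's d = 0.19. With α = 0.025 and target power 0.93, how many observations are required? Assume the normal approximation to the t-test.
n = 383

Sample size formula (one-sample t-test, normal approximation):
n = ((z_{α/2} + z_β) / d)²

z_{α/2} = 2.241 (for α = 0.025, two-sided)
z_β = 1.476 (for power = 0.93)
d = 0.19

n = ((2.241 + 1.476) / 0.19)²
n = (19.563)²
n ≈ 382.71
Round up to the next whole number: n = 383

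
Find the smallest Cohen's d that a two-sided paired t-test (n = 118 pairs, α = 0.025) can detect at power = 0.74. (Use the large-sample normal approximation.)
d ≈ 0.27

Minimum detectable effect (paired t-test, normal approximation):
d = (z_{α/2} + z_β) / √n
d = (2.241 + 0.643) / √118
d = 2.885 / 10.863
d ≈ 0.27

By Cohen's convention (0.2 small / 0.5 medium / 0.8 large): small effect.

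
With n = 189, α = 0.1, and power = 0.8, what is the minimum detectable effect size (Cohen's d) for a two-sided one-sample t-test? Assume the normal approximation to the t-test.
d ≈ 0.18

Minimum detectable effect (one-sample t-test, normal approximation):
d = (z_{α/2} + z_β) / √n
d = (1.645 + 0.842) / √189
d = 2.486 / 13.748
d ≈ 0.18

By Cohen's convention (0.2 small / 0.5 medium / 0.8 large): very small effect.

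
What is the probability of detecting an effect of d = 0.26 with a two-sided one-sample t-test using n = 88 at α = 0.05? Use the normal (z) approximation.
Power ≈ 0.68

Power calculation (one-sample t-test, normal approximation):
z_β = d · √n - z_{α/2}
z_β = 0.26 · √88 - 1.960
z_β = 0.26 · 9.381 - 1.960
z_β = 0.479

Power = Φ(z_β) = Φ(0.479) ≈ 0.684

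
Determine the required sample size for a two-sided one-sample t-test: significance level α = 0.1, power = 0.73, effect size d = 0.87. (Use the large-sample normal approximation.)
n = 7

Sample size formula (one-sample t-test, normal approximation):
n = ((z_{α/2} + z_β) / d)²

z_{α/2} = 1.645 (for α = 0.1, two-sided)
z_β = 0.613 (for power = 0.73)
d = 0.87

n = ((1.645 + 0.613) / 0.87)²
n = (2.595)²
n ≈ 6.73
Round up to the next whole number: n = 7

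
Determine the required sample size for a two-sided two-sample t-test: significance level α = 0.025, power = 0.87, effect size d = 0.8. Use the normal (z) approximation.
n = 36 per group

Sample size formula (two-sample t-test, normal approximation):
n = 2 · ((z_{α/2} + z_β) / d)²

z_{α/2} = 2.241 (for α = 0.025, two-sided)
z_β = 1.126 (for power = 0.87)
d = 0.8

n = 2 · ((2.241 + 1.126) / 0.8)²
n = 2 · (4.209)²
n ≈ 35.43
Round up to the next whole number: n = 36 per group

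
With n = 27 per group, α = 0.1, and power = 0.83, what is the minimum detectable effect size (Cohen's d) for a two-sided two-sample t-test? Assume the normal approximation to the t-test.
d ≈ 0.71

Minimum detectable effect (two-sample t-test, normal approximation):
d = (z_{α/2} + z_β) / √(n/2)
d = (1.645 + 0.954) / √(27/2)
d = 2.599 / 3.674
d ≈ 0.71

By Cohen's convention (0.2 small / 0.5 medium / 0.8 large): medium effect.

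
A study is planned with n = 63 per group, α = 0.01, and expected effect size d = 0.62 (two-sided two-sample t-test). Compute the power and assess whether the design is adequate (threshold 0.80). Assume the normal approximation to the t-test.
Power ≈ 0.82; the study is adequately powered (power ≥ 0.80)

Power calculation (two-sample t-test, normal approximation):
z_β = d · √(n/2) - z_{α/2}
z_β = 0.62 · √(63/2) - 2.576
z_β = 0.62 · 5.612 - 2.576
z_β = 0.904

Power = Φ(z_β) = Φ(0.904) ≈ 0.817

Effect size d = 0.62 is medium by Cohen's convention (0.2/0.5/0.8).

Threshold: power ≥ 0.80 is conventionally adequate.
Power ≈ 0.82 → the study is adequately powered (power ≥ 0.80).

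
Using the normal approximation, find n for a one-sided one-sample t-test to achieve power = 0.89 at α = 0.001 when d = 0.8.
n = 30

Sample size formula (one-sample t-test, normal approximation):
n = ((z_α + z_β) / d)²

z_α = 3.090 (for α = 0.001, one-sided)
z_β = 1.227 (for power = 0.89)
d = 0.8

n = ((3.090 + 1.227) / 0.8)²
n = (5.396)²
n ≈ 29.12
Round up to the next whole number: n = 30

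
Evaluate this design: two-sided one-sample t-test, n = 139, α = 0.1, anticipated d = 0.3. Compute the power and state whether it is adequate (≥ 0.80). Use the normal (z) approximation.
Power ≈ 0.97; the study is adequately powered (power ≥ 0.80)

Power calculation (one-sample t-test, normal approximation):
z_β = d · √n - z_{α/2}
z_β = 0.3 · √139 - 1.645
z_β = 0.3 · 11.790 - 1.645
z_β = 1.892

Power = Φ(z_β) = Φ(1.892) ≈ 0.971

Effect size d = 0.3 is small by Cohen's convention (0.2/0.5/0.8).

Threshold: power ≥ 0.80 is conventionally adequate.
Power ≈ 0.97 → the study is adequately powered (power ≥ 0.80).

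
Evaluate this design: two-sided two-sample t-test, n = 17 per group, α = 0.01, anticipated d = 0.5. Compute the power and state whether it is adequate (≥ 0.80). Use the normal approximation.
Power ≈ 0.13; the study is underpowered (power < 0.80)

Power calculation (two-sample t-test, normal approximation):
z_β = d · √(n/2) - z_{α/2}
z_β = 0.5 · √(17/2) - 2.576
z_β = 0.5 · 2.915 - 2.576
z_β = -1.118

Power = Φ(z_β) = Φ(-1.118) ≈ 0.132

Effect size d = 0.5 is medium by Cohen's convention (0.2/0.5/0.8).

Threshold: power ≥ 0.80 is conventionally adequate.
Power ≈ 0.13 → the study is underpowered (power < 0.80).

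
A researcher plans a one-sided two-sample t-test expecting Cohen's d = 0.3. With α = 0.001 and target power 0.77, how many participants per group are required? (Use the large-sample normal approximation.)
n = 326 per group

Sample size formula (two-sample t-test, normal approximation):
n = 2 · ((z_α + z_β) / d)²

z_α = 3.090 (for α = 0.001, one-sided)
z_β = 0.739 (for power = 0.77)
d = 0.3

n = 2 · ((3.090 + 0.739) / 0.3)²
n = 2 · (12.763)²
n ≈ 325.79
Round up to the next whole number: n = 326 per group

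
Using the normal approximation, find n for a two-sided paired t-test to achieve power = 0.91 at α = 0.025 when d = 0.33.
n = 118 pairs

Sample size formula (paired t-test, normal approximation):
n = ((z_{α/2} + z_β) / d)²

z_{α/2} = 2.241 (for α = 0.025, two-sided)
z_β = 1.341 (for power = 0.91)
d = 0.33

n = ((2.241 + 1.341) / 0.33)²
n = (10.855)²
n ≈ 117.83
Round up to the next whole number: n = 118 pairs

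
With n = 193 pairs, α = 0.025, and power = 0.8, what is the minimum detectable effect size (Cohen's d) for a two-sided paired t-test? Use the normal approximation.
d ≈ 0.22

Minimum detectable effect (paired t-test, normal approximation):
d = (z_{α/2} + z_β) / √n
d = (2.241 + 0.842) / √193
d = 3.083 / 13.892
d ≈ 0.22

By Cohen's convention (0.2 small / 0.5 medium / 0.8 large): small effect.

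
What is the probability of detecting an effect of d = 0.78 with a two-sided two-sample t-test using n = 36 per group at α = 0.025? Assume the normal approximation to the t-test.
Power ≈ 0.86

Power calculation (two-sample t-test, normal approximation):
z_β = d · √(n/2) - z_{α/2}
z_β = 0.78 · √(36/2) - 2.241
z_β = 0.78 · 4.243 - 2.241
z_β = 1.068

Power = Φ(z_β) = Φ(1.068) ≈ 0.857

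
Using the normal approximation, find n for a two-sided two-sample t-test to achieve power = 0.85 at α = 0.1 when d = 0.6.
n = 40 per group

Sample size formula (two-sample t-test, normal approximation):
n = 2 · ((z_{α/2} + z_β) / d)²

z_{α/2} = 1.645 (for α = 0.1, two-sided)
z_β = 1.036 (for power = 0.85)
d = 0.6

n = 2 · ((1.645 + 1.036) / 0.6)²
n = 2 · (4.468)²
n ≈ 39.93
Round up to the next whole number: n = 40 per group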